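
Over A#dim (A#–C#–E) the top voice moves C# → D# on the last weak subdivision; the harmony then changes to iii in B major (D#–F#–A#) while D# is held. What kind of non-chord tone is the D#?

D# is an anticipation.

The harmony at that moment is A# diminished triad (A#, C#, E); D# is not a chord tone.
It is approached by step up from C# and then sustained as the same pitch into the next harmony.
Arriving early and becoming a chord tone when the harmony changes — an anticipation.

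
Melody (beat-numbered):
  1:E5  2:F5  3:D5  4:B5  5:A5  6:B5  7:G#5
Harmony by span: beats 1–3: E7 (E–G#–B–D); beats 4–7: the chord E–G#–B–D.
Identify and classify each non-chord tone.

F5 (beat 2) — escape tone; A5 (beat 5) — neighbor tone.

The harmony at that moment is E dominant seventh chord (E, G#, B, D); F5 is not a chord tone.
It is approached by step up from E5 and left by leap down to D5.
Step in, leap out — an escape tone.
The harmony at that moment is E dominant seventh chord (E, G#, B, D); A5 is not a chord tone.
It is approached by step down from B5 and left by step up to B5.
Step away and step back to the same note — a neighbor tone (lower neighbor).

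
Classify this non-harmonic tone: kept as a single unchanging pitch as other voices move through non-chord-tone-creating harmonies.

Approach: none. Departure: none — a single pitch is sustained while the chords change around it, passing through harmonies that do not contain it.
No melodic motion at all; the dissonance is created entirely by the moving harmonies against the stationary note — a pedal tone (pedal point).

Pedal tone.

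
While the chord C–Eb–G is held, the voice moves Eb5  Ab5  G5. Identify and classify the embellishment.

The harmony at that moment is C minor triad (C, Eb, G); Ab5 is not a chord tone.
It is approached by leap up from Eb5 and left by step down to G5.
Leap in, step out — an appoggiatura.

Ab5 is an appoggiatura.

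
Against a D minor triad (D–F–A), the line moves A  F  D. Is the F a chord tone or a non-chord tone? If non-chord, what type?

Chord tone (the third of D minor triad).

D minor triad contains D, F, A; F is the third, so it is a chord tone.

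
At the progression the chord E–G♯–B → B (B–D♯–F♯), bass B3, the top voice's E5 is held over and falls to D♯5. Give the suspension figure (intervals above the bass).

4–3 suspension.

At the second chord the bass is B3. The suspended E5 lies a fourth above the bass; after resolving down by step to D♯5, the interval above the bass becomes a third.
Suspension figures are named by those two intervals: 4–3.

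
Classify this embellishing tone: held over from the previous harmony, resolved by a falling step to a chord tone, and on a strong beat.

Suspension.

Approach: by preparation — the pitch is first a chord tone, then held (tied or repeated) while the harmony changes under it. Departure: down by step. Metric position: strong.
A prepared dissonance that resolves downward by step — a suspension. (The same figure resolving upward would be a retardation.)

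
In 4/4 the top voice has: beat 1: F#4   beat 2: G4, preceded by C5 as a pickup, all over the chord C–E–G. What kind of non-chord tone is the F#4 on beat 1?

Appoggiatura.

The harmony at that moment is C major triad (C, E, G); F#4 is not a chord tone.
It is approached by leap down from C5 and left by step up to G4.
Leap in, step out, metrically accented — an appoggiatura.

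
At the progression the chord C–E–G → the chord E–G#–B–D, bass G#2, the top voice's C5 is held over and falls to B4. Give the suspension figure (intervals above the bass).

At the second chord the bass is G#2. The suspended C5 lies a fourth above the bass; after resolving down by step to B4, the interval above the bass becomes a third.
Suspension figures are named by those two intervals: 4–3.

4–3 suspension.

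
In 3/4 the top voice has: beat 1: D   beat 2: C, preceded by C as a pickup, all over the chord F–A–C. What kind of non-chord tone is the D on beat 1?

The harmony at that moment is F major triad (F, A, C); D is not a chord tone.
It is approached by step up from C and left by step down to C.
Step away and step back to the same note — a neighbor tone (upper neighbor).

Upper neighbor tone.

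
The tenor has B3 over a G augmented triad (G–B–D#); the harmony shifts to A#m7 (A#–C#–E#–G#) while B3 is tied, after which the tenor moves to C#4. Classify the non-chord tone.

B3 is a retardation.

The harmony at that moment is A# minor seventh chord (A#, C#, E#, G#); B3 is not a chord tone.
It is held over (the same pitch as the preceding B3) and left by step up to C#4.
Held over from the previous chord and resolving up by step — a retardation.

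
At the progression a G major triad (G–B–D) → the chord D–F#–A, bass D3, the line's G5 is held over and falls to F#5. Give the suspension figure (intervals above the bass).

4–3 suspension.

At the second chord the bass is D3. The suspended G5 lies a fourth above the bass; after resolving down by step to F#5, the interval above the bass becomes a third.
Suspension figures are named by those two intervals: 4–3.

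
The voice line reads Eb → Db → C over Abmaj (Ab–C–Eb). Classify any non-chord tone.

The harmony at that moment is Ab major triad (Ab, C, Eb); Db is not a chord tone.
It is approached by step down from Eb and left by step down to C.
Step in, step out in the same direction — a passing tone.

Db is a passing tone.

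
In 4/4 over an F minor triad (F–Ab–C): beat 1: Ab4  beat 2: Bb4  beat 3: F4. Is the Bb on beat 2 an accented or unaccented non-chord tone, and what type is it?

Unaccented escape tone.

The harmony at that moment is F minor triad (F, Ab, C); Bb4 is not a chord tone.
It is approached by step up from Ab4 and left by leap down to F4.
Step in, leap out — an escape tone.
It falls on a weak beat, so it is unaccented.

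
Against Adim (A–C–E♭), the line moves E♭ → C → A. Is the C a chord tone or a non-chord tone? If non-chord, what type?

A diminished triad contains A, C, E♭; C is the third, so it is a chord tone.

Chord tone (the third of A diminished triad).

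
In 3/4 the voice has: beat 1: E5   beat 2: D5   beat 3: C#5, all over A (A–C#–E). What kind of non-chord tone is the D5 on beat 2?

The harmony at that moment is A major triad (A, C#, E); D5 is not a chord tone.
It is approached by step down from E5 and left by step down to C#5.
Step in, step out in the same direction — a passing tone.

Passing tone.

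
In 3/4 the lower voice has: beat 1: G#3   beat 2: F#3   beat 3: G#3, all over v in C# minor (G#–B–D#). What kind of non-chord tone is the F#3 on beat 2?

The harmony at that moment is G# minor triad (G#, B, D#); F#3 is not a chord tone.
It is approached by step down from G#3 and left by step up to G#3.
Step away and step back to the same note — a neighbor tone (lower neighbor).

Lower neighbor tone.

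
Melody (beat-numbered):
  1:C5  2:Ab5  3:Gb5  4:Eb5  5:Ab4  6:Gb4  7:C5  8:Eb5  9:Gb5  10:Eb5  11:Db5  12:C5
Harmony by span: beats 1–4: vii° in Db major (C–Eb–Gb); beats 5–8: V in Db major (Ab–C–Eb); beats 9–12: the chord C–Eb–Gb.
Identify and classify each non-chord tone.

Ab5 (beat 2) — appoggiatura; Gb4 (beat 6) — escape tone; Db5 (beat 11) — passing tone.

The harmony at that moment is C diminished triad (C, Eb, Gb); Ab5 is not a chord tone.
It is approached by leap up from C5 and left by step down to Gb5.
Leap in, step out — an appoggiatura.
The harmony at that moment is Ab major triad (Ab, C, Eb); Gb4 is not a chord tone.
It is approached by step down from Ab4 and left by leap up to C5.
Step in, leap out — an escape tone.
The harmony at that moment is C diminished triad (C, Eb, Gb); Db5 is not a chord tone.
It is approached by step down from Eb5 and left by step down to C5.
Step in, step out in the same direction — a passing tone.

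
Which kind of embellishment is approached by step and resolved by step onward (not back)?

Approach: by step. Departure: by step, continuing in the same direction.
Stepwise on both sides with no change of direction means the note fills in the space between two different chord tones — a passing tone. (Had it turned back to its starting note it would be a neighbor tone instead.)

Passing tone.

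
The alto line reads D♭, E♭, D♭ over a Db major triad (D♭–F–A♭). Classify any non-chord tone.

The harmony at that moment is D♭ major triad (D♭, F, A♭); E♭ is not a chord tone.
It is approached by step up from D♭ and left by step down to D♭.
Step away and step back to the same note — a neighbor tone (upper neighbor).

E♭ is a neighbor tone.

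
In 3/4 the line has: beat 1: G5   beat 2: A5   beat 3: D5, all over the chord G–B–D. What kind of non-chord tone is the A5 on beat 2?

The harmony at that moment is G major triad (G, B, D); A5 is not a chord tone.
It is approached by step up from G5 and left by leap down to D5.
Step in, leap out, on a weak beat — an escape tone.

Escape tone.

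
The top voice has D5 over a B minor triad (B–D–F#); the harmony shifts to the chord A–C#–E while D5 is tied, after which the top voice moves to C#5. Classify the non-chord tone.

D5 is a suspension.

The harmony at that moment is A major triad (A, C#, E); D5 is not a chord tone.
It is held over (the same pitch as the preceding D5) and left by step down to C#5.
Held over from the previous chord and resolving down by step — a suspension.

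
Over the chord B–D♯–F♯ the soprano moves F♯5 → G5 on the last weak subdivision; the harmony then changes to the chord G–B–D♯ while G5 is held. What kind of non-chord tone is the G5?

The harmony at that moment is B major triad (B, D♯, F♯); G5 is not a chord tone.
It is approached by step up from F♯5 and then sustained as the same pitch into the next harmony.
Arriving early and becoming a chord tone when the harmony changes — an anticipation.

G5 is an anticipation.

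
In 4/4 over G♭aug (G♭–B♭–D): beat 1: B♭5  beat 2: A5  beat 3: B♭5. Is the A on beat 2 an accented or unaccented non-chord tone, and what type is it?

The harmony at that moment is G♭ augmented triad (G♭, B♭, D); A5 is not a chord tone.
It is approached by step down from B♭5 and left by step up to B♭5.
Step away and step back to the same note — a neighbor tone (lower neighbor).
It falls on a weak beat, so it is unaccented.

Unaccented neighbor tone.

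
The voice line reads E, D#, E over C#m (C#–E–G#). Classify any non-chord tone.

D# is a neighbor tone.

The harmony at that moment is C# minor triad (C#, E, G#); D# is not a chord tone.
It is approached by step down from E and left by step up to E.
Step away and step back to the same note — a neighbor tone (lower neighbor).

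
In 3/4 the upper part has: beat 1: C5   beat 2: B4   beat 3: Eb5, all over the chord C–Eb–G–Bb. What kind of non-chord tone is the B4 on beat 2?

Escape tone.

The harmony at that moment is C minor seventh chord (C, Eb, G, Bb); B4 is not a chord tone.
It is approached by step down from C5 and left by leap up to Eb5.
Step in, leap out, on a weak beat — an escape tone.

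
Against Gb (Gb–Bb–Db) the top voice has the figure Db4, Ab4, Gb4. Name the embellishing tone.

The harmony at that moment is Gb major triad (Gb, Bb, Db); Ab4 is not a chord tone.
It is approached by leap up from Db4 and left by step down to Gb4.
Leap in, step out — an appoggiatura.

Ab4 is an appoggiatura.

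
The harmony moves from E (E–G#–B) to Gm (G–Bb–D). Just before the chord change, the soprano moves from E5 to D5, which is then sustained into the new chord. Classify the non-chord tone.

D5 is an anticipation.

The harmony at that moment is E major triad (E, G#, B); D5 is not a chord tone.
It is approached by step down from E5 and then sustained as the same pitch into the next harmony.
Arriving early and becoming a chord tone when the harmony changes — an anticipation.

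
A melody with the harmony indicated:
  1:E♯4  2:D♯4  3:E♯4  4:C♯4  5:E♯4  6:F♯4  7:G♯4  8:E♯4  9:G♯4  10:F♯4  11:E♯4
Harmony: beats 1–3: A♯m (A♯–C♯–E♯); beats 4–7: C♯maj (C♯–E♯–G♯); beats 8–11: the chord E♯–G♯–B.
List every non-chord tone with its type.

The harmony at that moment is A♯ minor triad (A♯, C♯, E♯); D♯4 is not a chord tone.
It is approached by step down from E♯4 and left by step up to E♯4.
Step away and step back to the same note — a neighbor tone (lower neighbor).
The harmony at that moment is C♯ major triad (C♯, E♯, G♯); F♯4 is not a chord tone.
It is approached by step up from E♯4 and left by step up to G♯4.
Step in, step out in the same direction — a passing tone.
The harmony at that moment is E♯ diminished triad (E♯, G♯, B); F♯4 is not a chord tone.
It is approached by step down from G♯4 and left by step down to E♯4.
Step in, step out in the same direction — a passing tone.

D♯4 (beat 2) — neighbor tone; F♯4 (beat 6) — passing tone; F♯4 (beat 10) — passing tone.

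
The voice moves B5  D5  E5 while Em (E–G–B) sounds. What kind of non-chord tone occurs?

The harmony at that moment is E minor triad (E, G, B); D5 is not a chord tone.
It is approached by leap down from B5 and left by step up to E5.
Leap in, step out — an appoggiatura.

D5 is an appoggiatura.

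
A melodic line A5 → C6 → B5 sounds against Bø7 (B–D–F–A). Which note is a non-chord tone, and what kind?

C6 is an appoggiatura.

The harmony at that moment is B half-diminished seventh chord (B, D, F, A); C6 is not a chord tone.
It is approached by leap up from A5 and left by step down to B5.
Leap in, step out — an appoggiatura.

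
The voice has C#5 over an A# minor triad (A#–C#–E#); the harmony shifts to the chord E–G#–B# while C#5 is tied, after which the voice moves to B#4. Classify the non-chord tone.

C#5 is a suspension.

The harmony at that moment is E augmented triad (E, G#, B#); C#5 is not a chord tone.
It is held over (the same pitch as the preceding C#5) and left by step down to B#4.
Held over from the previous chord and resolving down by step — a suspension.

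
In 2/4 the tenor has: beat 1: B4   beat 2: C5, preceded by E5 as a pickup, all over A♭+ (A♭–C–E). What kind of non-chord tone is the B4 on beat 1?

Appoggiatura.

The harmony at that moment is A♭ augmented triad (A♭, C, E); B4 is not a chord tone.
It is approached by leap down from E5 and left by step up to C5.
Leap in, step out, metrically accented — an appoggiatura.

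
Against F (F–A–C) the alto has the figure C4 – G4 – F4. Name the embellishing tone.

G4 is an appoggiatura.

The harmony at that moment is F major triad (F, A, C); G4 is not a chord tone.
It is approached by leap up from C4 and left by step down to F4.
Leap in, step out — an appoggiatura.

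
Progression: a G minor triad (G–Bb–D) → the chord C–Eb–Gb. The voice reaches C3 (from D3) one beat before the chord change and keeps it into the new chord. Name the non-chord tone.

The harmony at that moment is G minor triad (G, Bb, D); C3 is not a chord tone.
It is approached by step down from D3 and then sustained as the same pitch into the next harmony.
Arriving early and becoming a chord tone when the harmony changes — an anticipation.

C3 is an anticipation.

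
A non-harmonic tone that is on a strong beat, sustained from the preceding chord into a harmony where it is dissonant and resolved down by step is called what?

Approach: by preparation — the pitch is first a chord tone, then held (tied or repeated) while the harmony changes under it. Departure: down by step. Metric position: strong.
A prepared dissonance that resolves downward by step — a suspension. (The same figure resolving upward would be a retardation.)

Suspension.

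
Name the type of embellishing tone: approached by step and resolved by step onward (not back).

Approach: by step. Departure: by step, continuing in the same direction.
Stepwise on both sides with no change of direction means the note fills in the space between two different chord tones — a passing tone. (Had it turned back to its starting note it would be a neighbor tone instead.)

Passing tone.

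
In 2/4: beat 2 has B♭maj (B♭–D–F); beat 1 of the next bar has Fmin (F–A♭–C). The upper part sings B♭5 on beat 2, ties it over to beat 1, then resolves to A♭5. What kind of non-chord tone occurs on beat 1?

The harmony at that moment is F minor triad (F, A♭, C); B♭5 is not a chord tone.
It is held over (the same pitch as the preceding B♭5) and left by step down to A♭5.
Held over from the previous chord and resolving down by step — a suspension.

Suspension.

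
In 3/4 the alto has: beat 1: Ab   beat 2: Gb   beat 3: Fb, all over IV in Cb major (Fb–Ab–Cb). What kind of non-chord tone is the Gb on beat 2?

Passing tone.

The harmony at that moment is Fb major triad (Fb, Ab, Cb); Gb is not a chord tone.
It is approached by step down from Ab and left by step down to Fb.
Step in, step out in the same direction — a passing tone.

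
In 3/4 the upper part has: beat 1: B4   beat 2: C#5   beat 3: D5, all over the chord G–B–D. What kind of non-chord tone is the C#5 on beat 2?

Passing tone.

The harmony at that moment is G major triad (G, B, D); C#5 is not a chord tone.
It is approached by step up from B4 and left by step up to D5.
Step in, step out in the same direction — a passing tone.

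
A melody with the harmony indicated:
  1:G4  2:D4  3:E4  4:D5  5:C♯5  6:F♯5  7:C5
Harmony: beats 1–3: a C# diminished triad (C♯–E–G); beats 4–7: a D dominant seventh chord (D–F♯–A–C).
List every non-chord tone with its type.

The harmony at that moment is C♯ diminished triad (C♯, E, G); D4 is not a chord tone.
It is approached by leap down from G4 and left by step up to E4.
Leap in, step out — an appoggiatura.
The harmony at that moment is D dominant seventh chord (D, F♯, A, C); C♯5 is not a chord tone.
It is approached by step down from D5 and left by leap up to F♯5.
Step in, leap out — an escape tone.

D4 (beat 2) — appoggiatura; C♯5 (beat 5) — escape tone.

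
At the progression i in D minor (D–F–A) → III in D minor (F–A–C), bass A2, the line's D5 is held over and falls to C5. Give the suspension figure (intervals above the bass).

4–3 suspension.

At the second chord the bass is A2. The suspended D5 lies a fourth above the bass; after resolving down by step to C5, the interval above the bass becomes a third.
Suspension figures are named by those two intervals: 4–3.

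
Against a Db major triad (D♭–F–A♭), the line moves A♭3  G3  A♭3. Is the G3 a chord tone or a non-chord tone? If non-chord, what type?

The harmony at that moment is D♭ major triad (D♭, F, A♭); G3 is not a chord tone.
It is approached by step down from A♭3 and left by step up to A♭3.
Step away and step back to the same note — a neighbor tone (lower neighbor).

Non-chord tone — a neighbor tone.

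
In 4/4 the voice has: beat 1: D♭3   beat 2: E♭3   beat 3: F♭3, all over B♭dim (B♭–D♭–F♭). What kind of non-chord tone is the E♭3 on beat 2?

The harmony at that moment is B♭ diminished triad (B♭, D♭, F♭); E♭3 is not a chord tone.
It is approached by step up from D♭3 and left by step up to F♭3.
Step in, step out in the same direction — a passing tone.

Passing tone.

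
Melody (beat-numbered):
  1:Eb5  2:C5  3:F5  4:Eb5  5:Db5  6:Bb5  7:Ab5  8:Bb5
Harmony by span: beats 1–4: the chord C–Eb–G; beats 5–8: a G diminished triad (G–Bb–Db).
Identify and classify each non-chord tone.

F5 (beat 3) — appoggiatura; Ab5 (beat 7) — neighbor tone.

The harmony at that moment is C minor triad (C, Eb, G); F5 is not a chord tone.
It is approached by leap up from C5 and left by step down to Eb5.
Leap in, step out — an appoggiatura.
The harmony at that moment is G diminished triad (G, Bb, Db); Ab5 is not a chord tone.
It is approached by step down from Bb5 and left by step up to Bb5.
Step away and step back to the same note — a neighbor tone (lower neighbor).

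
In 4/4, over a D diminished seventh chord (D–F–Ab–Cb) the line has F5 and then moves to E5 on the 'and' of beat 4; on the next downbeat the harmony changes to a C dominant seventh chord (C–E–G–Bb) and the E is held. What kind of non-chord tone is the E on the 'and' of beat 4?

The harmony at that moment is D diminished seventh chord (D, F, Ab, Cb); E5 is not a chord tone.
It is approached by step down from F5 and then sustained as the same pitch into the next harmony.
Arriving early and becoming a chord tone when the harmony changes — an anticipation.

Anticipation.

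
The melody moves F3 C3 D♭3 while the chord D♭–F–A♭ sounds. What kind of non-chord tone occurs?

The harmony at that moment is D♭ major triad (D♭, F, A♭); C3 is not a chord tone.
It is approached by leap down from F3 and left by step up to D♭3.
Leap in, step out — an appoggiatura.

C3 is an appoggiatura.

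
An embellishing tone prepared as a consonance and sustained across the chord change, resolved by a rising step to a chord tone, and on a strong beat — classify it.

Retardation.

Approach: by preparation — the pitch is first a chord tone, then held (tied or repeated) while the harmony changes under it. Departure: up by step. Metric position: strong.
A prepared dissonance that resolves upward by step — a retardation. (The same figure resolving downward would be a suspension.)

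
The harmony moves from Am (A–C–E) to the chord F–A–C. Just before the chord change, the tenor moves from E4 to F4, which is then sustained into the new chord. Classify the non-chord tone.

F4 is an anticipation.

The harmony at that moment is A minor triad (A, C, E); F4 is not a chord tone.
It is approached by step up from E4 and then sustained as the same pitch into the next harmony.
Arriving early and becoming a chord tone when the harmony changes — an anticipation.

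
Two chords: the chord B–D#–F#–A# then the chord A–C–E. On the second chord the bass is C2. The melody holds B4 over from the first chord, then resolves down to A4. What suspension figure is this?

At the second chord the bass is C2. The suspended B4 lies a seventh above the bass; after resolving down by step to A4, the interval above the bass becomes a sixth.
Suspension figures are named by those two intervals: 7–6.

7–6 suspension.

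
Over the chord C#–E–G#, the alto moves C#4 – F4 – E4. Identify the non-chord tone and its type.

The harmony at that moment is C# minor triad (C#, E, G#); F4 is not a chord tone.
It is approached by leap up from C#4 and left by step down to E4.
Leap in, step out — an appoggiatura.

F4 is an appoggiatura.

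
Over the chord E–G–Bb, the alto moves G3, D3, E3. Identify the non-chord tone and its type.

The harmony at that moment is E diminished triad (E, G, Bb); D3 is not a chord tone.
It is approached by leap down from G3 and left by step up to E3.
Leap in, step out — an appoggiatura.

D3 is an appoggiatura.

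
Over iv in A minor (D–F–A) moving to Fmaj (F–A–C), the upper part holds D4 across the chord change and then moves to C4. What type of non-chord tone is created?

D4 is a suspension.

The harmony at that moment is F major triad (F, A, C); D4 is not a chord tone.
It is held over (the same pitch as the preceding D4) and left by step down to C4.
Held over from the previous chord and resolving down by step — a suspension.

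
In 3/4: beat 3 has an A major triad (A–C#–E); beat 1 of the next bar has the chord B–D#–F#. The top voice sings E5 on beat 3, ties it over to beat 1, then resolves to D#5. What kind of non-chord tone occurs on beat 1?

Suspension.

The harmony at that moment is B major triad (B, D#, F#); E5 is not a chord tone.
It is held over (the same pitch as the preceding E5) and left by step down to D#5.
Held over from the previous chord and resolving down by step — a suspension.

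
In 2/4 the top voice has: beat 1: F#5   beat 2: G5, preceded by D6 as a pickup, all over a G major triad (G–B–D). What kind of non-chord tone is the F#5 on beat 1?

Appoggiatura.

The harmony at that moment is G major triad (G, B, D); F#5 is not a chord tone.
It is approached by leap down from D6 and left by step up to G5.
Leap in, step out, metrically accented — an appoggiatura.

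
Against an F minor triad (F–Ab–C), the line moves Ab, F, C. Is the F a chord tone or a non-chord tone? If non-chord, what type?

F minor triad contains F, Ab, C; F is the root, so it is a chord tone.

Chord tone (the root of F minor triad).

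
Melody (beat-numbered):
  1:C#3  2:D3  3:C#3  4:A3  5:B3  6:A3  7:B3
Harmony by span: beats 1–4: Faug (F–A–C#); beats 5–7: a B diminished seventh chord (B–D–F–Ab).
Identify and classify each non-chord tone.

D3 (beat 2) — neighbor tone; A3 (beat 6) — neighbor tone.

The harmony at that moment is F augmented triad (F, A, C#); D3 is not a chord tone.
It is approached by step up from C#3 and left by step down to C#3.
Step away and step back to the same note — a neighbor tone (upper neighbor).
The harmony at that moment is B diminished seventh chord (B, D, F, Ab); A3 is not a chord tone.
It is approached by step down from B3 and left by step up to B3.
Step away and step back to the same note — a neighbor tone (lower neighbor).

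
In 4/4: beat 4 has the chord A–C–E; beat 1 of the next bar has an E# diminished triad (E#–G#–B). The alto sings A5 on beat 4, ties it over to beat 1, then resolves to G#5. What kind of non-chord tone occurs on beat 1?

Suspension.

The harmony at that moment is E# diminished triad (E#, G#, B); A5 is not a chord tone.
It is held over (the same pitch as the preceding A5) and left by step down to G#5.
Held over from the previous chord and resolving down by step — a suspension.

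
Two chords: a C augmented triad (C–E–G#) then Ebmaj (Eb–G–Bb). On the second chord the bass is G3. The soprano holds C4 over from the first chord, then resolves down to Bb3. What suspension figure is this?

4–3 suspension.

At the second chord the bass is G3. The suspended C4 lies a fourth above the bass; after resolving down by step to Bb3, the interval above the bass becomes a third.
Suspension figures are named by those two intervals: 4–3.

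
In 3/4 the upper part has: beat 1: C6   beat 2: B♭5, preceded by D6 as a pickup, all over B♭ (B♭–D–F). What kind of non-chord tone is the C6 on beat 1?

The harmony at that moment is B♭ major triad (B♭, D, F); C6 is not a chord tone.
It is approached by step down from D6 and left by step down to B♭5.
Step in, step out in the same direction — a passing tone.

Passing tone.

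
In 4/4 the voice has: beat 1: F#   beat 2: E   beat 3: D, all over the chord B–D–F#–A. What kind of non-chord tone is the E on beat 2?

The harmony at that moment is B minor seventh chord (B, D, F#, A); E is not a chord tone.
It is approached by step down from F# and left by step down to D.
Step in, step out in the same direction — a passing tone.

Passing tone.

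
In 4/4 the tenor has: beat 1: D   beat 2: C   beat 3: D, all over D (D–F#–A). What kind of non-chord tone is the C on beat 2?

Lower neighbor tone.

The harmony at that moment is D major triad (D, F#, A); C is not a chord tone.
It is approached by step down from D and left by step up to D.
Step away and step back to the same note — a neighbor tone (lower neighbor).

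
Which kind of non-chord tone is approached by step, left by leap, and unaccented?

Escape tone.

Approach: by step. Departure: by leap. Metric position: weak.
Step in, leap out, from a weak position — an escape tone (échappée). (It is the mirror image of the appoggiatura, which leaps in and steps out on a strong beat.)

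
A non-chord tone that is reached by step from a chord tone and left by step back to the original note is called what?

Approach: by step. Departure: by step in the opposite direction, back to the starting pitch.
Stepwise on both sides but reversing to return to the same chord tone — a neighbor tone. (Had it continued onward in the same direction it would be a passing tone instead.)

Neighbor tone.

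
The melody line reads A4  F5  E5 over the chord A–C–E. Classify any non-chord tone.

The harmony at that moment is A minor triad (A, C, E); F5 is not a chord tone.
It is approached by leap up from A4 and left by step down to E5.
Leap in, step out — an appoggiatura.

F5 is an appoggiatura.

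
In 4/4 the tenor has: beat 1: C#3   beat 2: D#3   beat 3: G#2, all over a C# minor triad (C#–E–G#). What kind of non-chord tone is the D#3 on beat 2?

Escape tone.

The harmony at that moment is C# minor triad (C#, E, G#); D#3 is not a chord tone.
It is approached by step up from C#3 and left by leap down to G#2.
Step in, leap out, on a weak beat — an escape tone.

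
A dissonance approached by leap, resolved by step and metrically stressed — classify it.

Appoggiatura.

Approach: by leap. Departure: by step. Metric position: strong.
Leap in, step out, in a metrically strong position — an appoggiatura. (It is the mirror image of the escape tone, which steps in and leaps out from a weak position.)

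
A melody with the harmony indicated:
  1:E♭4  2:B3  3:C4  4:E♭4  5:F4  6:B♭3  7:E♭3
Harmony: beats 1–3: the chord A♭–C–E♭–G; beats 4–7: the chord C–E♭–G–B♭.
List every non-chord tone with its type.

B3 (beat 2) — appoggiatura; F4 (beat 5) — escape tone.

The harmony at that moment is A♭ major seventh chord (A♭, C, E♭, G); B3 is not a chord tone.
It is approached by leap down from E♭4 and left by step up to C4.
Leap in, step out — an appoggiatura.
The harmony at that moment is C minor seventh chord (C, E♭, G, B♭); F4 is not a chord tone.
It is approached by step up from E♭4 and left by leap down to B♭3.
Step in, leap out — an escape tone.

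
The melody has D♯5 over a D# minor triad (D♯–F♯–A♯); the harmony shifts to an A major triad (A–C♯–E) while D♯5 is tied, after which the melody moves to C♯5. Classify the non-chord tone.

D♯5 is a suspension.

The harmony at that moment is A major triad (A, C♯, E); D♯5 is not a chord tone.
It is held over (the same pitch as the preceding D♯5) and left by step down to C♯5.
Held over from the previous chord and resolving down by step — a suspension.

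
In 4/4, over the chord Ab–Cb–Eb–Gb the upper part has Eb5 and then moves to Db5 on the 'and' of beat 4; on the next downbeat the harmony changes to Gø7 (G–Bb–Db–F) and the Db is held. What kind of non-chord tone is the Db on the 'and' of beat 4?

Anticipation.

The harmony at that moment is Ab minor seventh chord (Ab, Cb, Eb, Gb); Db5 is not a chord tone.
It is approached by step down from Eb5 and then sustained as the same pitch into the next harmony.
Arriving early and becoming a chord tone when the harmony changes — an anticipation.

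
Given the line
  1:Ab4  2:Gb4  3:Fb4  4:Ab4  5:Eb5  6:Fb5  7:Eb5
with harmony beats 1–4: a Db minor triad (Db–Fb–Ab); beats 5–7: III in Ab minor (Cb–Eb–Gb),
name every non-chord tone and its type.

The harmony at that moment is Db minor triad (Db, Fb, Ab); Gb4 is not a chord tone.
It is approached by step down from Ab4 and left by step down to Fb4.
Step in, step out in the same direction — a passing tone.
The harmony at that moment is Cb major triad (Cb, Eb, Gb); Fb5 is not a chord tone.
It is approached by step up from Eb5 and left by step down to Eb5.
Step away and step back to the same note — a neighbor tone (upper neighbor).

Gb4 (beat 2) — passing tone; Fb5 (beat 6) — neighbor tone.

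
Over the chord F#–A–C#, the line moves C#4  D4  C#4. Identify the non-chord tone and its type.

The harmony at that moment is F# minor triad (F#, A, C#); D4 is not a chord tone.
It is approached by step up from C#4 and left by step down to C#4.
Step away and step back to the same note — a neighbor tone (upper neighbor).

D4 is a neighbor tone.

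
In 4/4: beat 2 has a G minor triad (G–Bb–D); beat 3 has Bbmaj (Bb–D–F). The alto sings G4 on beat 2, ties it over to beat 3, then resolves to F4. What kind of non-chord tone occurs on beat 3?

Suspension.

The harmony at that moment is Bb major triad (Bb, D, F); G4 is not a chord tone.
It is held over (the same pitch as the preceding G4) and left by step down to F4.
Held over from the previous chord and resolving down by step — a suspension.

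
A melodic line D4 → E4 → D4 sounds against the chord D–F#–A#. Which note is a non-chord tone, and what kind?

E4 is a neighbor tone.

The harmony at that moment is D augmented triad (D, F#, A#); E4 is not a chord tone.
It is approached by step up from D4 and left by step down to D4.
Step away and step back to the same note — a neighbor tone (upper neighbor).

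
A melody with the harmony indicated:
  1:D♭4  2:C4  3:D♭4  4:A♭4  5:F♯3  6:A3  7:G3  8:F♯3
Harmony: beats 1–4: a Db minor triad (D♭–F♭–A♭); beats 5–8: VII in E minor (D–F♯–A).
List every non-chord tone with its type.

The harmony at that moment is D♭ minor triad (D♭, F♭, A♭); C4 is not a chord tone.
It is approached by step down from D♭4 and left by step up to D♭4.
Step away and step back to the same note — a neighbor tone (lower neighbor).
The harmony at that moment is D major triad (D, F♯, A); G3 is not a chord tone.
It is approached by step down from A3 and left by step down to F♯3.
Step in, step out in the same direction — a passing tone.

C4 (beat 2) — neighbor tone; G3 (beat 7) — passing tone.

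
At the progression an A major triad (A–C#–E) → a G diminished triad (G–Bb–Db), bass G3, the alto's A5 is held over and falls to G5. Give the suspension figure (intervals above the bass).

9–8 suspension.

At the second chord the bass is G3. The suspended A5 lies a ninth above the bass; after resolving down by step to G5, the interval above the bass becomes an octave.
Suspension figures are named by those two intervals: 9–8.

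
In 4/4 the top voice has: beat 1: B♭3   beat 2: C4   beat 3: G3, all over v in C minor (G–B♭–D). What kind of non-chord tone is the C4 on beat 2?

Escape tone.

The harmony at that moment is G minor triad (G, B♭, D); C4 is not a chord tone.
It is approached by step up from B♭3 and left by leap down to G3.
Step in, leap out, on a weak beat — an escape tone.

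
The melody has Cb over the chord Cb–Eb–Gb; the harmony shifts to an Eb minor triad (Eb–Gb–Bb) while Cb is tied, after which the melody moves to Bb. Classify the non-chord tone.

Cb is a suspension.

The harmony at that moment is Eb minor triad (Eb, Gb, Bb); Cb is not a chord tone.
It is held over (the same pitch as the preceding Cb) and left by step down to Bb.
Held over from the previous chord and resolving down by step — a suspension.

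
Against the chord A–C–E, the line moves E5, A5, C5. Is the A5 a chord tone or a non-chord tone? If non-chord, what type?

A minor triad contains A, C, E; A is the root, so it is a chord tone.

Chord tone (the root of A minor triad).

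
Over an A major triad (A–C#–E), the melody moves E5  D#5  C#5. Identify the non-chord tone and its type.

D#5 is a passing tone.

The harmony at that moment is A major triad (A, C#, E); D#5 is not a chord tone.
It is approached by step down from E5 and left by step down to C#5.
Step in, step out in the same direction — a passing tone.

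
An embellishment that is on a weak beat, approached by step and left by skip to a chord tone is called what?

Escape tone.

Approach: by step. Departure: by leap. Metric position: weak.
Step in, leap out, from a weak position — an escape tone (échappée). (It is the mirror image of the appoggiatura, which leaps in and steps out on a strong beat.)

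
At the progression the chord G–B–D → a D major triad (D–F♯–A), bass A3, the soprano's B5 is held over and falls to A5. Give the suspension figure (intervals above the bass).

9–8 suspension.

At the second chord the bass is A3. The suspended B5 lies a ninth above the bass; after resolving down by step to A5, the interval above the bass becomes an octave.
Suspension figures are named by those two intervals: 9–8.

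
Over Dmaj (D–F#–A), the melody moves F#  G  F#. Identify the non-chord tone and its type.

G is a neighbor tone.

The harmony at that moment is D major triad (D, F#, A); G is not a chord tone.
It is approached by step up from F# and left by step down to F#.
Step away and step back to the same note — a neighbor tone (upper neighbor).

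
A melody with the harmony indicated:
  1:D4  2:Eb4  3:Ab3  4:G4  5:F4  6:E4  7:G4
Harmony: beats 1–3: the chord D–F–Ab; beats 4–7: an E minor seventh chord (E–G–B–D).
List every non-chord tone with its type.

The harmony at that moment is D diminished triad (D, F, Ab); Eb4 is not a chord tone.
It is approached by step up from D4 and left by leap down to Ab3.
Step in, leap out — an escape tone.
The harmony at that moment is E minor seventh chord (E, G, B, D); F4 is not a chord tone.
It is approached by step down from G4 and left by step down to E4.
Step in, step out in the same direction — a passing tone.

Eb4 (beat 2) — escape tone; F4 (beat 5) — passing tone.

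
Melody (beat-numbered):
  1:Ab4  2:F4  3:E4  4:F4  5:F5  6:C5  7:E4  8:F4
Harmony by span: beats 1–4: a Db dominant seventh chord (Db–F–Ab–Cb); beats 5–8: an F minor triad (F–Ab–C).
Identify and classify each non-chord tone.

E4 (beat 3) — neighbor tone; E4 (beat 7) — appoggiatura.

The harmony at that moment is Db dominant seventh chord (Db, F, Ab, Cb); E4 is not a chord tone.
It is approached by step down from F4 and left by step up to F4.
Step away and step back to the same note — a neighbor tone (lower neighbor).
The harmony at that moment is F minor triad (F, Ab, C); E4 is not a chord tone.
It is approached by leap down from C5 and left by step up to F4.
Leap in, step out — an appoggiatura.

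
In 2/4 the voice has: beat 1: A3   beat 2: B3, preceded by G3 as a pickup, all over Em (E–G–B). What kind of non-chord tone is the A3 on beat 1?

Passing tone.

The harmony at that moment is E minor triad (E, G, B); A3 is not a chord tone.
It is approached by step up from G3 and left by step up to B3.
Step in, step out in the same direction — a passing tone.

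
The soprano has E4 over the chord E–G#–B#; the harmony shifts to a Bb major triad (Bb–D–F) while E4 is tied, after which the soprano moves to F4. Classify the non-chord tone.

E4 is a retardation.

The harmony at that moment is Bb major triad (Bb, D, F); E4 is not a chord tone.
It is held over (the same pitch as the preceding E4) and left by step up to F4.
Held over from the previous chord and resolving up by step — a retardation.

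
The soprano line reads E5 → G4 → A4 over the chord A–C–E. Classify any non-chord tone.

G4 is an appoggiatura.

The harmony at that moment is A minor triad (A, C, E); G4 is not a chord tone.
It is approached by leap down from E5 and left by step up to A4.
Leap in, step out — an appoggiatura.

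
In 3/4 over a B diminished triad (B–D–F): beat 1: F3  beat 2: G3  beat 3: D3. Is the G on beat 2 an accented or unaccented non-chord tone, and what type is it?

Unaccented escape tone.

The harmony at that moment is B diminished triad (B, D, F); G3 is not a chord tone.
It is approached by step up from F3 and left by leap down to D3.
Step in, leap out — an escape tone.
It falls on a weak beat, so it is unaccented.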